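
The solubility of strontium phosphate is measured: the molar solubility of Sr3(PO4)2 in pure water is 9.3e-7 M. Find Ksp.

Sr3(PO4)2(s) ⇌ 3 Sr^2+ + 2 PO4^3-
Let s = molar solubility. Then [Sr^2+] = 3s and [PO4^3-] = 2s.
Ksp = [Sr^2+]^3[PO4^3-]^2
So Ksp = (3s)^3 × (2s)^2 = 108s^5
With s = 9.3 x 10^-7: Ksp = 7.5 × 10^-29

Ksp ≈ 7.5e-29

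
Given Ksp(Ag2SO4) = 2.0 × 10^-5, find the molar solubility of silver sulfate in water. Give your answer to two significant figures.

s ≈ 0.017 M

Ag2SO4(s) ⇌ 2 Ag^+ + SO4^2-
Ksp = [Ag^+]^2[SO4^2-]
For each mole of Ag2SO4 that dissolves: [Ag^+] = 2s, [SO4^2-] = s.
Ksp = (2s)^2s = 4s^3
s = (2.0 × 10^-5 / 4)^(1/3) = 1.7 × 10^-2 M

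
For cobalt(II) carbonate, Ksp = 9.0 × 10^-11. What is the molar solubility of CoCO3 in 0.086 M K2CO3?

CoCO3(s) ⇌ Co^2+ + CO3^2-
Ksp = [Co^2+][CO3^2-]
Let s be the molar solubility in this solution. [Co^2+] = s, [CO3^2-] = 0.086 + s ≈ 0.086 (common-ion effect: CO3^2- is already 0.086 M).
Ksp ≈ s × 0.086
s = 1.0 × 10^-9 M
Check: s = 1.0 × 10^-9 ≪ 0.086, so the approximation is valid.

s = 1.0 x 10^-9 M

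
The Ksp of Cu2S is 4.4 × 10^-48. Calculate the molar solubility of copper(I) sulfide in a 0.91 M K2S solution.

1.1 x 10^-24 M

Cu2S(s) ⇌ 2 Cu^+ + S^2-
Ksp = [Cu^+]^2[S^2-]
Let s be the molar solubility in this solution. [Cu^+] = 2s, [S^2-] = 0.91 + s ≈ 0.91 (common-ion effect: S^2- is already 0.91 M).
Ksp ≈ (2s)^2 × 0.91
s = 1.1 x 10^-24 M
Check: s = 1.1 × 10^-24 ≪ 0.91, so the approximation is valid.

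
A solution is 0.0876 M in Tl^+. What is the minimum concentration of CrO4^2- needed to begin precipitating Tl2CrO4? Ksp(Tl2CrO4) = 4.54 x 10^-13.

Tl2CrO4(s) <=> 2 Tl^+(aq) + CrO4^2-(aq)
Ksp = [Tl^+]^2[CrO4^2-]
Precipitation begins when Q = Ksp. With [Tl^+] = 0.0876 M:
4.54 x 10^-13 = (0.0876)^2 × [CrO4^2-]
[CrO4^2-] = (4.54 x 10^-13 / 7.674 × 10^-3) = 5.92 × 10^-11 M

[CrO4^2-] ≈ 5.92 × 10^-11 M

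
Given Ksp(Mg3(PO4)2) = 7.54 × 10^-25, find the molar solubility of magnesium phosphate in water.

s = 5.87 x 10^-6 M

Mg3(PO4)2(s) <=> 3 Mg^2+(aq) + 2 PO4^3-(aq)
Ksp = [Mg^2+]^3[PO4^3-]^2
For each mole of Mg3(PO4)2 that dissolves: [Mg^2+] = 3s, [PO4^3-] = 2s.
Ksp = (3s)^3(2s)^2 = 108s^5
Solving, s = (7.54 × 10^-25/108)^(1/5) = 5.87 × 10^-6 M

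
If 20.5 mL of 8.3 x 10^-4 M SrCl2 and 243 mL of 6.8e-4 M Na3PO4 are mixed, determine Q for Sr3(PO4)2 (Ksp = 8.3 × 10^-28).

Q = 1.1e-19

Total volume = 20.5 + 243 = 263.5 mL.
[Sr^2+] = 8.3 x 10^-4 × (20.5/263.5) = 6.46 x 10^-5 M
[PO4^3-] = 6.8 × 10^-4 × (243/263.5) = 6.27 × 10^-4 M
Sr3(PO4)2(s) ⇌ 3 Sr^2+(aq) + 2 PO4^3-(aq), so Q = [Sr^2+]^3[PO4^3-]^2
Q = (6.46 × 10^-5)^3(6.27 × 10^-4)^2 = 1.1 x 10^-19
Q > Ksp, so Sr3(PO4)2 will precipitate.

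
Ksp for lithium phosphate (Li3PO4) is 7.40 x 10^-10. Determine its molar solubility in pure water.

Li3PO4(s) ⇌ 3 Li^+ + PO4^3-
Ksp = [Li^+]^3[PO4^3-]
For each mole of Li3PO4 that dissolves: [Li^+] = 3s, [PO4^3-] = s.
Ksp = (3s)^3s = 27s^4
s^4 = 7.40 x 10^-10 / 27, so s = 2.29 × 10^-3 M

s ≈ 2.29 x 10^-3 M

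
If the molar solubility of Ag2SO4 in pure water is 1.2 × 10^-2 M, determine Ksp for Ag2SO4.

Ksp ≈ 6.9e-6

Ag2SO4(s) ⇌ 2 Ag^+(aq) + SO4^2-(aq)
If s mol/L of Ag2SO4 dissolves, [Ag^+] = 2s and [SO4^2-] = s.
Ksp = [Ag^+]^2[SO4^2-]
Substituting: Ksp = (2s)^2s = 4s^3
Ksp = 4 × (1.2 × 10^-2)^3 = 6.9 x 10^-6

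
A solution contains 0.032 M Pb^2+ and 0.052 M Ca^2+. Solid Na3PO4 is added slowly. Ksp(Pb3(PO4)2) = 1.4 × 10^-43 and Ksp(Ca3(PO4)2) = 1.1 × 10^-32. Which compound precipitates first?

Each salt begins to precipitate when Q = Ksp, i.e. when [PO4^3-] reaches its threshold.
For Pb3(PO4)2: 1.4 × 10^-43 = (0.032)^3 × [PO4^3-]^2  ⇒  [PO4^3-] = 6.5 × 10^-20 M.
For Ca3(PO4)2: 1.1 × 10^-32 = (0.052)^3 × [PO4^3-]^2  ⇒  [PO4^3-] = 8.8 x 10^-15 M.
The salt with the lower threshold [PO4^3-] precipitates first: Pb3(PO4)2.

Pb3(PO4)2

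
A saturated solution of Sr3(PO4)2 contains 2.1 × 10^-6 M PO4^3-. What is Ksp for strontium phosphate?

Sr3(PO4)2(s) ⇌ 3 Sr^2+ + 2 PO4^3-
Stoichiometry gives [Sr^2+] = (3/2)[PO4^3-] = 3.15 × 10^-6 M.
Ksp = [Sr^2+]^3[PO4^3-]^2
Ksp = (3.15 x 10^-6)^3 × (2.1 × 10^-6)^2 = 1.4 × 10^-28

1.4 × 10^-28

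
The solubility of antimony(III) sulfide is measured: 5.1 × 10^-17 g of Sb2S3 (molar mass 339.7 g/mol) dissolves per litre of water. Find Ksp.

Molar solubility s = (5.1 × 10^-17 g/L) / (339.7 g/mol) = 1.50 × 10^-19 M.
Sb2S3(s) ⇌ 2 Sb^3+ + 3 S^2-
Let s = molar solubility. Then [Sb^3+] = 2s and [S^2-] = 3s.
Ksp = [Sb^3+]^2[S^2-]^3
So Ksp = (2s)^2 × (3s)^3 = 108s^5
With s = 1.50 × 10^-19: Ksp = 8.2 x 10^-93

Ksp = 8.2 × 10^-93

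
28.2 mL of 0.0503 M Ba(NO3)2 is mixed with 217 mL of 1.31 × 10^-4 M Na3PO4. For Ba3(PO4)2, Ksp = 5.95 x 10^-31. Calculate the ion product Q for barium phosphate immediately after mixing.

Q = 2.60 x 10^-15

Total volume = 28.2 + 217 = 245.2 mL.
[Ba^2+] = 5.03 × 10^-2 × (28.2/245.2) = 5.785 × 10^-3 M
[PO4^3-] = 1.31 × 10^-4 × (217/245.2) = 1.159 × 10^-4 M
Ba3(PO4)2(s) ⇌ 3 Ba^2+ + 2 PO4^3-, so Q = [Ba^2+]^3[PO4^3-]^2
Q = (5.785 x 10^-3)^3(1.159 x 10^-4)^2 = 2.60 x 10^-15
Q > Ksp, so Ba3(PO4)2 will precipitate.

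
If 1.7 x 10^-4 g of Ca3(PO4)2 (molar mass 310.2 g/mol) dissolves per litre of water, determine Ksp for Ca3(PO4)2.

Ksp = 5.3 x 10^-30

Molar solubility s = (1.7 × 10^-4 g/L) / (310.2 g/mol) = 5.48 × 10^-7 M.
Ca3(PO4)2(s) ⇌ 3 Ca^2+ + 2 PO4^3-
If s mol/L of Ca3(PO4)2 dissolves, [Ca^2+] = 3s and [PO4^3-] = 2s.
Ksp = [Ca^2+]^3[PO4^3-]^2
So Ksp = (3s)^3 × (2s)^2 = 108s^5
With s = 5.48 x 10^-7: Ksp = 5.3 × 10^-30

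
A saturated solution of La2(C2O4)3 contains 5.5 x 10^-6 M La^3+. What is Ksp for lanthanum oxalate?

La2(C2O4)3(s) ⇌ 2 La^3+(aq) + 3 C2O4^2-(aq)
Stoichiometry gives [C2O4^2-] = (3/2)[La^3+] = 8.25 x 10^-6 M.
Ksp = [La^3+]^2[C2O4^2-]^3
Ksp = (5.5 x 10^-6)^2 × (8.25 × 10^-6)^3 = 1.7 × 10^-26

1.7 x 10^-26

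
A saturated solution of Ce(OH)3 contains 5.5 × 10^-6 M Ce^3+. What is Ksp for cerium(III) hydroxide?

Ce(OH)3(s) ⇌ Ce^3+ + 3 OH^-
Stoichiometry gives [OH^-] = (3/1)[Ce^3+] = 1.65 x 10^-5 M.
Ksp = [Ce^3+][OH^-]^3
Ksp = 5.5 × 10^-6 × (1.65 x 10^-5)^3 = 2.5 × 10^-20

Ksp = 2.5 × 10^-20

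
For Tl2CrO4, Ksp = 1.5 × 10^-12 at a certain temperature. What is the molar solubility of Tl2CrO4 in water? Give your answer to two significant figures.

Tl2CrO4(s) <=> 2 Tl^+(aq) + CrO4^2-(aq)
Ksp = [Tl^+]^2[CrO4^2-]
For each mole of Tl2CrO4 that dissolves: [Tl^+] = 2s, [CrO4^2-] = s.
Substituting: Ksp = (2s)^2s = 4s^3
Solving, s = (1.5 × 10^-12/4)^(1/3) = 7.2 × 10^-5 M

7.2e-5 M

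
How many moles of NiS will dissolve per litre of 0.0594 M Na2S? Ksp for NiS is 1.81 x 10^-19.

s = 3.05 x 10^-18 M

NiS(s) ⇌ Ni^2+ + S^2-
Ksp = [Ni^2+][S^2-]
Let s be the molar solubility in this solution. [Ni^2+] = s, [S^2-] = 0.0594 + s ≈ 0.0594 (since S^2- from Na2S dominates).
Ksp ≈ s × 0.0594
s = 3.05 × 10^-18 M
Check: s = 3.0 x 10^-18 ≪ 0.0594, so the approximation is valid.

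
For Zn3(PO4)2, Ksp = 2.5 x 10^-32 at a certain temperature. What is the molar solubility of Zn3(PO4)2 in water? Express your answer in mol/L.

s ≈ 1.9e-7 M

Zn3(PO4)2(s) ⇌ 3 Zn^2+ + 2 PO4^3-
Ksp = [Zn^2+]^3[PO4^3-]^2
For each mole of Zn3(PO4)2 that dissolves: [Zn^2+] = 3s, [PO4^3-] = 2s.
Ksp = (3s)^3(2s)^2 = 108s^5
s^5 = 2.5 x 10^-32 / 108, so s = 1.9 × 10^-7 M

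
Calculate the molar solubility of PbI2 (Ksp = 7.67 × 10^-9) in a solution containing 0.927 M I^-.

s = 8.93e-9 M

PbI2(s) ⇌ Pb^2+ + 2 I^-
Ksp = [Pb^2+][I^-]^2
Let s be the molar solubility in this solution. [Pb^2+] = s, [I^-] = 0.927 + 2s ≈ 0.927 (Ksp is small, so little additional dissolves).
Ksp ≈ s × (0.927)^2
s = 8.93 × 10^-9 M
Check: 2s = 1.8 × 10^-8 ≪ 0.927, so the approximation is valid.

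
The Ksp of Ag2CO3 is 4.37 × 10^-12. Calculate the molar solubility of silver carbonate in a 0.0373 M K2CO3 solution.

Ag2CO3(s) <=> 2 Ag^+ + CO3^2-
Ksp = [Ag^+]^2[CO3^2-]
If s mol/L dissolves here, [Ag^+] = 2s, [CO3^2-] = 0.0373 + s ≈ 0.0373 (since CO3^2- from K2CO3 dominates).
Ksp ≈ (2s)^2 × 0.0373
s = 5.41 × 10^-6 M
Check: s = 5.4 x 10^-6 ≪ 0.0373, so the approximation is valid.

5.41e-6 M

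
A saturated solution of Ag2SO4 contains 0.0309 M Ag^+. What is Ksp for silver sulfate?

Ag2SO4(s) <=> 2 Ag^+ + SO4^2-
Stoichiometry gives [SO4^2-] = (1/2)[Ag^+] = 1.545 × 10^-2 M.
Ksp = [Ag^+]^2[SO4^2-]
Ksp = (3.09 x 10^-2)^2 × 1.545 x 10^-2 = 1.48 × 10^-5

Ksp ≈ 1.48 × 10^-5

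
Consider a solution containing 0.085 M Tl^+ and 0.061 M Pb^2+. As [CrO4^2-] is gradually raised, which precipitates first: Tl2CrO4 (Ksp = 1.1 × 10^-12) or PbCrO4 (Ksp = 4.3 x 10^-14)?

PbCrO4

Each salt begins to precipitate when Q = Ksp, i.e. when [CrO4^2-] reaches its threshold.
For Tl2CrO4: 1.1 × 10^-12 = (0.085)^2 × [CrO4^2-]  ⇒  [CrO4^2-] = 1.5 x 10^-10 M.
For PbCrO4: 4.3 x 10^-14 = 0.061 × [CrO4^2-]  ⇒  [CrO4^2-] = 7.0 × 10^-13 M.
The salt with the lower threshold [CrO4^2-] precipitates first: PbCrO4.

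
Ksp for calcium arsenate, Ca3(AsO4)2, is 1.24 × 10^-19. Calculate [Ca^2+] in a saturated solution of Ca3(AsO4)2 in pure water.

Ca3(AsO4)2(s) <=> 3 Ca^2+(aq) + 2 AsO4^3-(aq)
Ksp = [Ca^2+]^3[AsO4^3-]^2
For each mole of Ca3(AsO4)2 that dissolves: [Ca^2+] = 3s, [AsO4^3-] = 2s.
So Ksp = (3s)^3 × (2s)^2 = 108s^5
s = (1.24 × 10^-19 / 108)^(1/5) = 6.486 × 10^-5 M
[Ca^2+] = 3s = 1.95 × 10^-4 M

1.95 × 10^-4 M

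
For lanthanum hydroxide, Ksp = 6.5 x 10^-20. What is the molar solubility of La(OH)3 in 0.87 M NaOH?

La(OH)3(s) ⇌ La^3+ + 3 OH^-
Ksp = [La^3+][OH^-]^3
Let s be the molar solubility in this solution. [La^3+] = s, [OH^-] = 0.87 + 3s ≈ 0.87 (common-ion effect: OH^- is already 0.87 M).
Ksp ≈ s × (0.87)^3
s = 9.9 x 10^-20 M
Check: 3s = 3.0 x 10^-19 ≪ 0.87, so the approximation is valid.

s ≈ 9.9e-20 M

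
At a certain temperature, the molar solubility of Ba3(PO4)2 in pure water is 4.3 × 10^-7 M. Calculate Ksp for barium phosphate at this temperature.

Ba3(PO4)2(s) ⇌ 3 Ba^2+(aq) + 2 PO4^3-(aq)
If s mol/L of Ba3(PO4)2 dissolves, [Ba^2+] = 3s and [PO4^3-] = 2s.
Ksp = [Ba^2+]^3[PO4^3-]^2
So Ksp = (3s)^3 × (2s)^2 = 108s^5
With s = 4.3 × 10^-7: Ksp = 1.6 × 10^-30

Ksp ≈ 1.6 × 10^-30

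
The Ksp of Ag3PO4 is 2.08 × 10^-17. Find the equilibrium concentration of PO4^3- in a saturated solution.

[PO4^3-] = 2.96 x 10^-5 M

Ag3PO4(s) ⇌ 3 Ag^+(aq) + PO4^3-(aq)
Ksp = [Ag^+]^3[PO4^3-]
Let s = molar solubility. Then [Ag^+] = 3s and [PO4^3-] = s.
So Ksp = (3s)^3 × s = 27s^4
s = (2.08 × 10^-17 / 27)^(1/4) = 2.963 × 10^-5 M
[PO4^3-] = s = 2.96 x 10^-5 M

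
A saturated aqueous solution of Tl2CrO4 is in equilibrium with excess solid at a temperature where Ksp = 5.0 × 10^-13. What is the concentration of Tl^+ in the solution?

[Tl^+] ≈ 1.0 × 10^-4 M

Tl2CrO4(s) ⇌ 2 Tl^+(aq) + CrO4^2-(aq)
Ksp = [Tl^+]^2[CrO4^2-]
Let s = molar solubility. Then [Tl^+] = 2s and [CrO4^2-] = s.
So Ksp = (2s)^2 × s = 4s^3
s^3 = 5.0 × 10^-13 / 4, so s = 5.00 x 10^-5 M
[Tl^+] = 2s = 1.0 × 10^-4 M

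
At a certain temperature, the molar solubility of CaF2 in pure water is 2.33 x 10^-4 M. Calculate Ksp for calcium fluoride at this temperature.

CaF2(s) ⇌ Ca^2+(aq) + 2 F^-(aq)
With molar solubility s: [Ca^2+] = s, [F^-] = 2s.
Ksp = [Ca^2+][F^-]^2
So Ksp = s × (2s)^2 = 4s^3
Ksp = 4 × (2.33 x 10^-4)^3 = 5.06 × 10^-11

Ksp ≈ 5.06 × 10^-11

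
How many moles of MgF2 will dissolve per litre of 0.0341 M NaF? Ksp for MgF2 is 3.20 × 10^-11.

2.75e-8 M

MgF2(s) ⇌ Mg^2+(aq) + 2 F^-(aq)
Ksp = [Mg^2+][F^-]^2
Let s be the molar solubility in this solution. [Mg^2+] = s, [F^-] = 0.0341 + 2s ≈ 0.0341 (common-ion effect: F^- is already 0.0341 M).
Ksp ≈ s × (0.0341)^2
s = 2.75 x 10^-8 M
Check: 2s = 5.5 x 10^-8 ≪ 0.0341, so the approximation is valid.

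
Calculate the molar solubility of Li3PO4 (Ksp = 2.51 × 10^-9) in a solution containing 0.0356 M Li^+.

Li3PO4(s) ⇌ 3 Li^+ + PO4^3-
Ksp = [Li^+]^3[PO4^3-]
Let s be the molar solubility in this solution. [Li^+] = 0.0356 + 3s ≈ 0.0356, [PO4^3-] = s (common-ion effect: Li^+ is already 0.0356 M).
Ksp ≈ (0.0356)^3 × s
s = 5.56 × 10^-5 M
Check: 3s = 1.7 × 10^-4 ≪ 0.0356, so the approximation is valid.

5.56 × 10^-5 M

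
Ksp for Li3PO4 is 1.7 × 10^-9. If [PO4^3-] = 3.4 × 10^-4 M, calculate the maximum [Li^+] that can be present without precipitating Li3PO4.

1.7e-2 M

Li3PO4(s) ⇌ 3 Li^+ + PO4^3-
Ksp = [Li^+]^3[PO4^3-]
Precipitation begins when Q = Ksp. With [PO4^3-] = 3.4 × 10^-4 M:
1.7 × 10^-9 = (3.4 × 10^-4) × [Li^+]^3
[Li^+] = (1.7 × 10^-9 / 3.4 × 10^-4)^(1/3) = 1.7 x 10^-2 M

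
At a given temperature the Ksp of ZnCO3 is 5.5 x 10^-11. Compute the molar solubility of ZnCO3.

ZnCO3(s) ⇌ Zn^2+(aq) + CO3^2-(aq)
Ksp = [Zn^2+][CO3^2-]
Let s = molar solubility. Then [Zn^2+] = s and [CO3^2-] = s.
Ksp = (s)(s) = s^2
s = √(5.5 x 10^-11) = 7.4 × 10^-6 M

s ≈ 7.4e-6 M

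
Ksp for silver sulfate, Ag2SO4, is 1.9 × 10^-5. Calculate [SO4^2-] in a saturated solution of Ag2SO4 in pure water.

Ag2SO4(s) ⇌ 2 Ag^+(aq) + SO4^2-(aq)
Ksp = [Ag^+]^2[SO4^2-]
If s mol/L of Ag2SO4 dissolves, [Ag^+] = 2s and [SO4^2-] = s.
So Ksp = (2s)^2 × s = 4s^3
s^3 = 1.9 × 10^-5 / 4, so s = 1.68 x 10^-2 M
[SO4^2-] = s = 1.7 x 10^-2 M

[SO4^2-] ≈ 1.7e-2 M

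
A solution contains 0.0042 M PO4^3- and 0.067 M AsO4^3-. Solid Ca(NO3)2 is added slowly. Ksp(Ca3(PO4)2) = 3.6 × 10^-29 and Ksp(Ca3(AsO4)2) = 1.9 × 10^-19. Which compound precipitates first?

Ca3(PO4)2

Each salt begins to precipitate when Q = Ksp, i.e. when [Ca^2+] reaches its threshold.
For Ca3(PO4)2: 3.6 × 10^-29 = (0.0042)^2 × [Ca^2+]^3  ⇒  [Ca^2+] = 1.3 × 10^-8 M.
For Ca3(AsO4)2: 1.9 × 10^-19 = (0.067)^2 × [Ca^2+]^3  ⇒  [Ca^2+] = 3.5 × 10^-6 M.
The salt with the lower threshold [Ca^2+] precipitates first: Ca3(PO4)2.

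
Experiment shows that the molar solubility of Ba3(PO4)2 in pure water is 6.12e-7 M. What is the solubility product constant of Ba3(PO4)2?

Ba3(PO4)2(s) <=> 3 Ba^2+ + 2 PO4^3-
With molar solubility s: [Ba^2+] = 3s, [PO4^3-] = 2s.
Ksp = [Ba^2+]^3[PO4^3-]^2
Ksp = (3s)^3(2s)^2 = 108s^5
Ksp = 108 × (6.12 x 10^-7)^5 = 9.27 × 10^-30

Ksp ≈ 9.27e-30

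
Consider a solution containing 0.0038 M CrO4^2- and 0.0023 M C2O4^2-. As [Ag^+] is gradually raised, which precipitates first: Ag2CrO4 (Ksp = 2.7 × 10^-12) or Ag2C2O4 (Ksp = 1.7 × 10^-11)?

Ag2CrO4

Precipitation of each salt starts when its ion product equals its Ksp.
For Ag2CrO4: 2.7 × 10^-12 = 0.0038 × [Ag^+]^2  ⇒  [Ag^+] = 2.7 x 10^-5 M.
For Ag2C2O4: 1.7 × 10^-11 = 0.0023 × [Ag^+]^2  ⇒  [Ag^+] = 8.6 x 10^-5 M.
The salt with the lower threshold [Ag^+] precipitates first: Ag2CrO4.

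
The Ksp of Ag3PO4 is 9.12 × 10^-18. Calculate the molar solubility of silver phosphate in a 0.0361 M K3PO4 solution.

s = 2.11 x 10^-6 M

Ag3PO4(s) ⇌ 3 Ag^+ + PO4^3-
Ksp = [Ag^+]^3[PO4^3-]
If s mol/L dissolves here, [Ag^+] = 3s, [PO4^3-] = 0.0361 + s ≈ 0.0361 (common-ion effect: PO4^3- is already 0.0361 M).
Ksp ≈ (3s)^3 × 0.0361
s = 2.11 x 10^-6 M
Check: s = 2.1 x 10^-6 ≪ 0.0361, so the approximation is valid.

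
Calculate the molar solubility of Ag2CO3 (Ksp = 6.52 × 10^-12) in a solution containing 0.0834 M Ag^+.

Ag2CO3(s) ⇌ 2 Ag^+(aq) + CO3^2-(aq)
Ksp = [Ag^+]^2[CO3^2-]
Let s be the molar solubility in this solution. [Ag^+] = 0.0834 + 2s ≈ 0.0834, [CO3^2-] = s (Ksp is small, so little additional dissolves).
Ksp ≈ (0.0834)^2 × s
s = 9.37 x 10^-10 M
Check: 2s = 1.9 x 10^-9 ≪ 0.0834, so the approximation is valid.

9.37 × 10^-10 M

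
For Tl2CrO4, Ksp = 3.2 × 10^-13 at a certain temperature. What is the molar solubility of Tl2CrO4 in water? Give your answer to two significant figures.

Tl2CrO4(s) <=> 2 Tl^+(aq) + CrO4^2-(aq)
Ksp = [Tl^+]^2[CrO4^2-]
With molar solubility s: [Tl^+] = 2s, [CrO4^2-] = s.
So Ksp = (2s)^2 × s = 4s^3
s^3 = 3.2 × 10^-13 / 4, so s = 4.3 × 10^-5 M

4.3 × 10^-5 M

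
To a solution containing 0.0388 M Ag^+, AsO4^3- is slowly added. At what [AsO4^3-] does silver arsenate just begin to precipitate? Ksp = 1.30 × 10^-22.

Ag3AsO4(s) ⇌ 3 Ag^+(aq) + AsO4^3-(aq)
Ksp = [Ag^+]^3[AsO4^3-]
Precipitation begins when Q = Ksp. With [Ag^+] = 0.0388 M:
1.30 × 10^-22 = (0.0388)^3 × [AsO4^3-]
[AsO4^3-] = (1.30 × 10^-22 / 5.841 x 10^-5) = 2.23 × 10^-18 M

2.23 x 10^-18 M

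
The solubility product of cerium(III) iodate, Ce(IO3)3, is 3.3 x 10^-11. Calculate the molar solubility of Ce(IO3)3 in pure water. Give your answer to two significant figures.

s = 1.1 x 10^-3 M

Ce(IO3)3(s) ⇌ Ce^3+(aq) + 3 IO3^-(aq)
Ksp = [Ce^3+][IO3^-]^3
With molar solubility s: [Ce^3+] = s, [IO3^-] = 3s.
Substituting: Ksp = s(3s)^3 = 27s^4
s = (3.3 x 10^-11 / 27)^(1/4) = 1.1 × 10^-3 M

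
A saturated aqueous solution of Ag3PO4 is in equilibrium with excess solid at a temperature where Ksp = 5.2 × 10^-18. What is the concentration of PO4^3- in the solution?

Ag3PO4(s) <=> 3 Ag^+(aq) + PO4^3-(aq)
Ksp = [Ag^+]^3[PO4^3-]
If s mol/L of Ag3PO4 dissolves, [Ag^+] = 3s and [PO4^3-] = s.
Ksp = (3s)^3s = 27s^4
Solving, s = (5.2 × 10^-18/27)^(1/4) = 2.09 × 10^-5 M
[PO4^3-] = s = 2.1 × 10^-5 M

[PO4^3-] ≈ 2.1e-5 M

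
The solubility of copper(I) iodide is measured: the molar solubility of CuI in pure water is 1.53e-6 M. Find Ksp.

Ksp = 2.34 × 10^-12

CuI(s) ⇌ Cu^+ + I^-
If s mol/L of CuI dissolves, [Cu^+] = s and [I^-] = s.
Ksp = [Cu^+][I^-]
Ksp = s^2
With s = 1.53 x 10^-6: Ksp = 2.34 × 10^-12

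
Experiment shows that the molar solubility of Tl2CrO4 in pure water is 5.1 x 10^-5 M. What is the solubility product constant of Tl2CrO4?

Tl2CrO4(s) ⇌ 2 Tl^+(aq) + CrO4^2-(aq)
Let s = molar solubility. Then [Tl^+] = 2s and [CrO4^2-] = s.
Ksp = [Tl^+]^2[CrO4^2-]
So Ksp = (2s)^2 × s = 4s^3
Ksp = 4 × (5.1 × 10^-5)^3 = 5.3 × 10^-13

5.3e-13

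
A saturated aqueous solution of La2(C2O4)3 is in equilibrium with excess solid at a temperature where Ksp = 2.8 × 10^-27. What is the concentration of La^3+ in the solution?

La2(C2O4)3(s) ⇌ 2 La^3+ + 3 C2O4^2-
Ksp = [La^3+]^2[C2O4^2-]^3
If s mol/L of La2(C2O4)3 dissolves, [La^3+] = 2s and [C2O4^2-] = 3s.
Ksp = (2s)^2(3s)^3 = 108s^5
s = (2.8 × 10^-27 / 108)^(1/5) = 1.92 x 10^-6 M
[La^3+] = 2s = 3.8 x 10^-6 M

3.8 x 10^-6 M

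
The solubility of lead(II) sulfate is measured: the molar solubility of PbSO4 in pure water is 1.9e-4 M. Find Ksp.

PbSO4(s) ⇌ Pb^2+ + SO4^2-
With molar solubility s: [Pb^2+] = s, [SO4^2-] = s.
Ksp = [Pb^2+][SO4^2-]
Ksp = (s)(s) = s^2
With s = 1.9 × 10^-4: Ksp = 3.6 × 10^-8

Ksp = 3.6 x 10^-8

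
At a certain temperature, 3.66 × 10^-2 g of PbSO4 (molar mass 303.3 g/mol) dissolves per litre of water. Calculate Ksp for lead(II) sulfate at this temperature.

Molar solubility s = (3.66 x 10^-2 g/L) / (303.3 g/mol) = 1.207 x 10^-4 M.
PbSO4(s) ⇌ Pb^2+ + SO4^2-
With molar solubility s: [Pb^2+] = s, [SO4^2-] = s.
Ksp = [Pb^2+][SO4^2-]
Ksp = s × s = s^2
With s = 1.207 × 10^-4: Ksp = 1.46 x 10^-8

Ksp ≈ 1.46 x 10^-8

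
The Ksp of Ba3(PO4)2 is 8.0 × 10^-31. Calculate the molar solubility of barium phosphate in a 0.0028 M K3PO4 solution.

s ≈ 1.6 × 10^-9 M

Ba3(PO4)2(s) <=> 3 Ba^2+ + 2 PO4^3-
Ksp = [Ba^2+]^3[PO4^3-]^2
If s mol/L dissolves here, [Ba^2+] = 3s, [PO4^3-] = 0.0028 + 2s ≈ 0.0028 (since PO4^3- from K3PO4 dominates).
Ksp ≈ (3s)^3 × (0.0028)^2
s = 1.6 x 10^-9 M
Check: 2s = 3.1 × 10^-9 ≪ 0.0028, so the approximation is valid.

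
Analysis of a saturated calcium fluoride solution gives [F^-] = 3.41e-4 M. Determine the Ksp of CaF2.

1.98e-11

CaF2(s) ⇌ Ca^2+(aq) + 2 F^-(aq)
Stoichiometry gives [Ca^2+] = (1/2)[F^-] = 1.705 x 10^-4 M.
Ksp = [Ca^2+][F^-]^2
Ksp = 1.705 × 10^-4 × (3.41 × 10^-4)^2 = 1.98 × 10^-11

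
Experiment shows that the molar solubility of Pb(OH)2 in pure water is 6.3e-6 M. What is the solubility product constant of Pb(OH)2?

Ksp = 1.0e-15

Pb(OH)2(s) ⇌ Pb^2+ + 2 OH^-
With molar solubility s: [Pb^2+] = s, [OH^-] = 2s.
Ksp = [Pb^2+][OH^-]^2
Ksp = s(2s)^2 = 4s^3
With s = 6.3 × 10^-6: Ksp = 1.0 × 10^-15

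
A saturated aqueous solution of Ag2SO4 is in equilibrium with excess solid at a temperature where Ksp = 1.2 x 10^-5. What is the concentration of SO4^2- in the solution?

[SO4^2-] = 1.4e-2 M

Ag2SO4(s) ⇌ 2 Ag^+(aq) + SO4^2-(aq)
Ksp = [Ag^+]^2[SO4^2-]
Let s = molar solubility. Then [Ag^+] = 2s and [SO4^2-] = s.
Ksp = (2s)^2s = 4s^3
s^3 = 1.2 x 10^-5 / 4, so s = 1.44 × 10^-2 M
[SO4^2-] = s = 1.4 × 10^-2 M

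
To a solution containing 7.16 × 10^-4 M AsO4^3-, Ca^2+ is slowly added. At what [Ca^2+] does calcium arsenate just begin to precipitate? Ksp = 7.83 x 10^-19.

1.15 x 10^-4 M

Ca3(AsO4)2(s) ⇌ 3 Ca^2+ + 2 AsO4^3-
Ksp = [Ca^2+]^3[AsO4^3-]^2
Precipitation begins when Q = Ksp. With [AsO4^3-] = 7.16 × 10^-4 M:
7.83 x 10^-19 = (7.16 × 10^-4)^2 × [Ca^2+]^3
[Ca^2+] = (7.83 x 10^-19 / 5.127 x 10^-7)^(1/3) = 1.15 × 10^-4 M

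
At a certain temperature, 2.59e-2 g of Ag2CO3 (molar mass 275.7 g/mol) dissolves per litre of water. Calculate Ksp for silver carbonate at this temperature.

Ksp = 3.32e-12

Molar solubility s = (2.59 × 10^-2 g/L) / (275.7 g/mol) = 9.394 × 10^-5 M.
Ag2CO3(s) <=> 2 Ag^+(aq) + CO3^2-(aq)
If s mol/L of Ag2CO3 dissolves, [Ag^+] = 2s and [CO3^2-] = s.
Ksp = [Ag^+]^2[CO3^2-]
So Ksp = (2s)^2 × s = 4s^3
Ksp = 4 × (9.394 x 10^-5)^3 = 3.32 × 10^-12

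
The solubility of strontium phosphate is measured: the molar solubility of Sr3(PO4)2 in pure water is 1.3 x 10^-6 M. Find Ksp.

Sr3(PO4)2(s) <=> 3 Sr^2+ + 2 PO4^3-
Let s = molar solubility. Then [Sr^2+] = 3s and [PO4^3-] = 2s.
Ksp = [Sr^2+]^3[PO4^3-]^2
Substituting: Ksp = (3s)^3(2s)^2 = 108s^5
Ksp = 108 × (1.3 × 10^-6)^5 = 4.0 × 10^-28

4.0e-28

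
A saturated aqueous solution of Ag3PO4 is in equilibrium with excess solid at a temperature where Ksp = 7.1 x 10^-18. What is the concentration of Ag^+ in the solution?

[Ag^+] ≈ 6.8 × 10^-5 M

Ag3PO4(s) ⇌ 3 Ag^+ + PO4^3-
Ksp = [Ag^+]^3[PO4^3-]
If s mol/L of Ag3PO4 dissolves, [Ag^+] = 3s and [PO4^3-] = s.
Ksp = (3s)^3s = 27s^4
s = (7.1 x 10^-18 / 27)^(1/4) = 2.26 × 10^-5 M
[Ag^+] = 3s = 6.8 x 10^-5 M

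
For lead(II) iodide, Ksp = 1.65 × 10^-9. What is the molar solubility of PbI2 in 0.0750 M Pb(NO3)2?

s = 7.42e-5 M

PbI2(s) ⇌ Pb^2+ + 2 I^-
Ksp = [Pb^2+][I^-]^2
If s mol/L dissolves here, [Pb^2+] = 0.0750 + s ≈ 0.0750, [I^-] = 2s (Ksp is small, so little additional dissolves).
Ksp ≈ 0.0750 × (2s)^2
s = 7.42 × 10^-5 M
Check: s = 7.4 x 10^-5 ≪ 0.0750, so the approximation is valid.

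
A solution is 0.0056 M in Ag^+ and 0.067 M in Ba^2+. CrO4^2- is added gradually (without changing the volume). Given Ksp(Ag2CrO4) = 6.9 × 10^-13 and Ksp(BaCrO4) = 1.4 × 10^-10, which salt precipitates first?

Each salt begins to precipitate when Q = Ksp, i.e. when [CrO4^2-] reaches its threshold.
For Ag2CrO4: 6.9 × 10^-13 = (0.0056)^2 × [CrO4^2-]  ⇒  [CrO4^2-] = 2.2 x 10^-8 M.
For BaCrO4: 1.4 × 10^-10 = 0.067 × [CrO4^2-]  ⇒  [CrO4^2-] = 2.1 × 10^-9 M.
The salt with the lower threshold [CrO4^2-] precipitates first: BaCrO4.

BaCrO4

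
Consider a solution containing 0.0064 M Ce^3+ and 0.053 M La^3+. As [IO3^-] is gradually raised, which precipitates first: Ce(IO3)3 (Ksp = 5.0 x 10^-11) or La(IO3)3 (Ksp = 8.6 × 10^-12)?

Each salt begins to precipitate when Q = Ksp, i.e. when [IO3^-] reaches its threshold.
For Ce(IO3)3: 5.0 x 10^-11 = 0.0064 × [IO3^-]^3  ⇒  [IO3^-] = 2.0 x 10^-3 M.
For La(IO3)3: 8.6 × 10^-12 = 0.053 × [IO3^-]^3  ⇒  [IO3^-] = 5.5 x 10^-4 M.
The salt with the lower threshold [IO3^-] precipitates first: La(IO3)3.

La(IO3)3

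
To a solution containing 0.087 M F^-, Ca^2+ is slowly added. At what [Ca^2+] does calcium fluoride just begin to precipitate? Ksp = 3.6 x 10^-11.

[Ca^2+] ≈ 4.8e-9 M

CaF2(s) ⇌ Ca^2+ + 2 F^-
Ksp = [Ca^2+][F^-]^2
Precipitation begins when Q = Ksp. With [F^-] = 0.087 M:
3.6 x 10^-11 = (0.087)^2 × [Ca^2+]
[Ca^2+] = (3.6 x 10^-11 / 7.57 × 10^-3) = 4.8 × 10^-9 M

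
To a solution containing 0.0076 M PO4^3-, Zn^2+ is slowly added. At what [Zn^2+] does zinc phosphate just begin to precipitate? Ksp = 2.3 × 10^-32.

7.4 × 10^-10 M

Zn3(PO4)2(s) ⇌ 3 Zn^2+(aq) + 2 PO4^3-(aq)
Ksp = [Zn^2+]^3[PO4^3-]^2
Precipitation begins when Q = Ksp. With [PO4^3-] = 0.0076 M:
2.3 × 10^-32 = (0.0076)^2 × [Zn^2+]^3
[Zn^2+] = (2.3 × 10^-32 / 5.78 × 10^-5)^(1/3) = 7.4 × 10^-10 M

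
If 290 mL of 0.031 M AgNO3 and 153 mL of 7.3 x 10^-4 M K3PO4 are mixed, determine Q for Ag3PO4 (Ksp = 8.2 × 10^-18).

Q = 2.1 x 10^-9

Total volume = 290 + 153 = 443 mL.
[Ag^+] = 3.1 × 10^-2 × (290/443) = 2.03 × 10^-2 M
[PO4^3-] = 7.3 × 10^-4 × (153/443) = 2.52 × 10^-4 M
Ag3PO4(s) ⇌ 3 Ag^+(aq) + PO4^3-(aq), so Q = [Ag^+]^3[PO4^3-]
Q = (2.03 x 10^-2)^3(2.52 × 10^-4) = 2.1 × 10^-9
Q > Ksp, so Ag3PO4 will precipitate.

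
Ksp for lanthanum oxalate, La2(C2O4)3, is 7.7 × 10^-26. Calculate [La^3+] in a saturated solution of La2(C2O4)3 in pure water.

La2(C2O4)3(s) ⇌ 2 La^3+(aq) + 3 C2O4^2-(aq)
Ksp = [La^3+]^2[C2O4^2-]^3
If s mol/L of La2(C2O4)3 dissolves, [La^3+] = 2s and [C2O4^2-] = 3s.
Ksp = (2s)^2(3s)^3 = 108s^5
s = (7.7 × 10^-26 / 108)^(1/5) = 3.72 × 10^-6 M
[La^3+] = 2s = 7.4 x 10^-6 M

[La^3+] ≈ 7.4 x 10^-6 M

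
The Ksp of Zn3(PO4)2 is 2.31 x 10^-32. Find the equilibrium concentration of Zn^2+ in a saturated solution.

Zn3(PO4)2(s) ⇌ 3 Zn^2+(aq) + 2 PO4^3-(aq)
Ksp = [Zn^2+]^3[PO4^3-]^2
Let s = molar solubility. Then [Zn^2+] = 3s and [PO4^3-] = 2s.
So Ksp = (3s)^3 × (2s)^2 = 108s^5
Solving, s = (2.31 x 10^-32/108)^(1/5) = 1.845 × 10^-7 M
[Zn^2+] = 3s = 5.54 × 10^-7 M

[Zn^2+] = 5.54 × 10^-7 M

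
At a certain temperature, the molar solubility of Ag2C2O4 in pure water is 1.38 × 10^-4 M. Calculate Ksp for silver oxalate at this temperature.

1.05 × 10^-11

Ag2C2O4(s) ⇌ 2 Ag^+ + C2O4^2-
Let s = molar solubility. Then [Ag^+] = 2s and [C2O4^2-] = s.
Ksp = [Ag^+]^2[C2O4^2-]
Substituting: Ksp = (2s)^2s = 4s^3
With s = 1.38 x 10^-4: Ksp = 1.05 × 10^-11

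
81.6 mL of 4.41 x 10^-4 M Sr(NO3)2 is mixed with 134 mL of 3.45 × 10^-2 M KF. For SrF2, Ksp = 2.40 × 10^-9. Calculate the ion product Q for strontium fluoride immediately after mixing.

Total volume = 81.6 + 134 = 215.6 mL.
[Sr^2+] = 4.41 × 10^-4 × (81.6/215.6) = 1.669 × 10^-4 M
[F^-] = 3.45 × 10^-2 × (134/215.6) = 2.144 × 10^-2 M
SrF2(s) ⇌ Sr^2+(aq) + 2 F^-(aq), so Q = [Sr^2+][F^-]^2
Q = (1.669 x 10^-4)(2.144 × 10^-2)^2 = 7.67 × 10^-8
Q > Ksp, so SrF2 will precipitate.

7.67e-8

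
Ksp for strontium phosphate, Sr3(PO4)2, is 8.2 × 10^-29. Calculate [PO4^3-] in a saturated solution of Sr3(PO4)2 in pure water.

[PO4^3-] ≈ 1.9e-6 M

Sr3(PO4)2(s) <=> 3 Sr^2+(aq) + 2 PO4^3-(aq)
Ksp = [Sr^2+]^3[PO4^3-]^2
If s mol/L of Sr3(PO4)2 dissolves, [Sr^2+] = 3s and [PO4^3-] = 2s.
Substituting: Ksp = (3s)^3(2s)^2 = 108s^5
s^5 = 8.2 × 10^-29 / 108, so s = 9.46 × 10^-7 M
[PO4^3-] = 2s = 1.9 × 10^-6 M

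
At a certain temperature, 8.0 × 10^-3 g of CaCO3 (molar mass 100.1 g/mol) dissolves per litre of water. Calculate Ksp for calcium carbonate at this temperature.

Molar solubility s = (8.0 × 10^-3 g/L) / (100.1 g/mol) = 7.99 x 10^-5 M.
CaCO3(s) ⇌ Ca^2+(aq) + CO3^2-(aq)
If s mol/L of CaCO3 dissolves, [Ca^2+] = s and [CO3^2-] = s.
Ksp = [Ca^2+][CO3^2-]
Ksp = s^2
Ksp = (7.99 x 10^-5)^2 = 6.4 × 10^-9

6.4e-9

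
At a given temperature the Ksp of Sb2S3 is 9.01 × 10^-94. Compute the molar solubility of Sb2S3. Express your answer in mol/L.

s = 9.64 x 10^-20 M

Sb2S3(s) ⇌ 2 Sb^3+ + 3 S^2-
Ksp = [Sb^3+]^2[S^2-]^3
If s mol/L of Sb2S3 dissolves, [Sb^3+] = 2s and [S^2-] = 3s.
Substituting: Ksp = (2s)^2(3s)^3 = 108s^5
Solving, s = (9.01 × 10^-94/108)^(1/5) = 9.64 x 10^-20 M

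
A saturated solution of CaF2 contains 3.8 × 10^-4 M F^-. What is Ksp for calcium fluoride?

CaF2(s) ⇌ Ca^2+ + 2 F^-
Stoichiometry gives [Ca^2+] = (1/2)[F^-] = 1.90 x 10^-4 M.
Ksp = [Ca^2+][F^-]^2
Ksp = 1.90 × 10^-4 × (3.8 × 10^-4)^2 = 2.7 × 10^-11

2.7e-11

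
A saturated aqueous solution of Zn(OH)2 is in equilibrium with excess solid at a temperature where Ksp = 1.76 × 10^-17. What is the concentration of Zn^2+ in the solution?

[Zn^2+] ≈ 1.64 x 10^-6 M

Zn(OH)2(s) ⇌ Zn^2+(aq) + 2 OH^-(aq)
Ksp = [Zn^2+][OH^-]^2
For each mole of Zn(OH)2 that dissolves: [Zn^2+] = s, [OH^-] = 2s.
So Ksp = s × (2s)^2 = 4s^3
s = (1.76 × 10^-17 / 4)^(1/3) = 1.639 × 10^-6 M
[Zn^2+] = s = 1.64 × 10^-6 M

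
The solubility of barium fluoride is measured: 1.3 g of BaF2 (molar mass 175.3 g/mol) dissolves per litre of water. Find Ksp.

Molar solubility s = (1.3 g/L) / (175.3 g/mol) = 7.42 × 10^-3 M.
BaF2(s) <=> Ba^2+ + 2 F^-
With molar solubility s: [Ba^2+] = s, [F^-] = 2s.
Ksp = [Ba^2+][F^-]^2
So Ksp = s × (2s)^2 = 4s^3
With s = 7.42 × 10^-3: Ksp = 1.6 × 10^-6

1.6 × 10^-6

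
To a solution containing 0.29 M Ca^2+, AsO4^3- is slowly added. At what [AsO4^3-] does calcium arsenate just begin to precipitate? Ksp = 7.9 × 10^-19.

5.7e-9 M

Ca3(AsO4)2(s) <=> 3 Ca^2+ + 2 AsO4^3-
Ksp = [Ca^2+]^3[AsO4^3-]^2
Precipitation begins when Q = Ksp. With [Ca^2+] = 0.29 M:
7.9 × 10^-19 = (0.29)^3 × [AsO4^3-]^2
[AsO4^3-] = (7.9 × 10^-19 / 2.44 × 10^-2)^(1/2) = 5.7 x 10^-9 M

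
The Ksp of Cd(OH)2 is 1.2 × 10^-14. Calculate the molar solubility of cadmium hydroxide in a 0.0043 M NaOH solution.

Cd(OH)2(s) <=> Cd^2+ + 2 OH^-
Ksp = [Cd^2+][OH^-]^2
If s mol/L dissolves here, [Cd^2+] = s, [OH^-] = 0.0043 + 2s ≈ 0.0043 (Ksp is small, so little additional dissolves).
Ksp ≈ s × (0.0043)^2
s = 6.5 x 10^-10 M
Check: 2s = 1.3 × 10^-9 ≪ 0.0043, so the approximation is valid.

s ≈ 6.5e-10 M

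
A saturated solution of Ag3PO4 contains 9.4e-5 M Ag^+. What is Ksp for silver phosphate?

Ksp ≈ 2.6 × 10^-17

Ag3PO4(s) ⇌ 3 Ag^+(aq) + PO4^3-(aq)
Stoichiometry gives [PO4^3-] = (1/3)[Ag^+] = 3.13 × 10^-5 M.
Ksp = [Ag^+]^3[PO4^3-]
Ksp = (9.4 × 10^-5)^3 × 3.13 × 10^-5 = 2.6 × 10^-17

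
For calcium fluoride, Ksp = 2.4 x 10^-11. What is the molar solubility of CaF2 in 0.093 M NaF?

CaF2(s) <=> Ca^2+ + 2 F^-
Ksp = [Ca^2+][F^-]^2
Let s = moles of CaF2 that dissolve per litre. [Ca^2+] = s, [F^-] = 0.093 + 2s ≈ 0.093 (Ksp is small, so little additional dissolves).
Ksp ≈ s × (0.093)^2
s = 2.8 × 10^-9 M
Check: 2s = 5.5 × 10^-9 ≪ 0.093, so the approximation is valid.

s = 2.8 × 10^-9 M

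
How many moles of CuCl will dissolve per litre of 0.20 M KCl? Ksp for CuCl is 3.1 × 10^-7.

CuCl(s) ⇌ Cu^+ + Cl^-
Ksp = [Cu^+][Cl^-]
Let s be the molar solubility in this solution. [Cu^+] = s, [Cl^-] = 0.20 + s ≈ 0.20 (since Cl^- from KCl dominates).
Ksp ≈ s × 0.20
s = 1.6 × 10^-6 M
Check: s = 1.6 x 10^-6 ≪ 0.20, so the approximation is valid.

s = 1.6e-6 M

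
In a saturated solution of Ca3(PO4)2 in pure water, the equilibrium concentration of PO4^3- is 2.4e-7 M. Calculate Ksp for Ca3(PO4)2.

Ca3(PO4)2(s) <=> 3 Ca^2+(aq) + 2 PO4^3-(aq)
Stoichiometry gives [Ca^2+] = (3/2)[PO4^3-] = 3.60 × 10^-7 M.
Ksp = [Ca^2+]^3[PO4^3-]^2
Ksp = (3.60 x 10^-7)^3 × (2.4 × 10^-7)^2 = 2.7 x 10^-33

Ksp = 2.7 × 10^-33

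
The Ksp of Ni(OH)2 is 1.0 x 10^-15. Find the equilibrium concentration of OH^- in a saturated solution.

Ni(OH)2(s) ⇌ Ni^2+(aq) + 2 OH^-(aq)
Ksp = [Ni^2+][OH^-]^2
With molar solubility s: [Ni^2+] = s, [OH^-] = 2s.
Ksp = s(2s)^2 = 4s^3
s^3 = 1.0 x 10^-15 / 4, so s = 6.30 x 10^-6 M
[OH^-] = 2s = 1.3 x 10^-5 M

1.3e-5 M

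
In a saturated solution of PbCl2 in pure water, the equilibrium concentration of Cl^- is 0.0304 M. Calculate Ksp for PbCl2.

PbCl2(s) ⇌ Pb^2+ + 2 Cl^-
Stoichiometry gives [Pb^2+] = (1/2)[Cl^-] = 1.520 × 10^-2 M.
Ksp = [Pb^2+][Cl^-]^2
Ksp = 1.520 × 10^-2 × (3.04 × 10^-2)^2 = 1.40 x 10^-5

Ksp ≈ 1.40 × 10^-5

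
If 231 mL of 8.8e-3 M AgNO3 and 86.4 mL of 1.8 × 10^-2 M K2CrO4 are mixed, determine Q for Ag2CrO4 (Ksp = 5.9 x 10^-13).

2.0 × 10^-7

Total volume = 231 + 86.4 = 317.4 mL.
[Ag^+] = 8.8 × 10^-3 × (231/317.4) = 6.40 × 10^-3 M
[CrO4^2-] = 1.8 × 10^-2 × (86.4/317.4) = 4.90 × 10^-3 M
Ag2CrO4(s) ⇌ 2 Ag^+(aq) + CrO4^2-(aq), so Q = [Ag^+]^2[CrO4^2-]
Q = (6.40 x 10^-3)^2(4.90 × 10^-3) = 2.0 × 10^-7
Q > Ksp, so Ag2CrO4 will precipitate.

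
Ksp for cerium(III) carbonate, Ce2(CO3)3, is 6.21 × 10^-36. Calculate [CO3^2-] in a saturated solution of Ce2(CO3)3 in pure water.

Ce2(CO3)3(s) ⇌ 2 Ce^3+(aq) + 3 CO3^2-(aq)
Ksp = [Ce^3+]^2[CO3^2-]^3
Let s = molar solubility. Then [Ce^3+] = 2s and [CO3^2-] = 3s.
Substituting: Ksp = (2s)^2(3s)^3 = 108s^5
s = (6.21 × 10^-36 / 108)^(1/5) = 3.564 x 10^-8 M
[CO3^2-] = 3s = 1.07 × 10^-7 M

[CO3^2-] ≈ 1.07 × 10^-7 M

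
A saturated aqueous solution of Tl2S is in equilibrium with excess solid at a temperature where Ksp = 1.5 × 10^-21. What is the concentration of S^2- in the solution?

7.2e-8 M

Tl2S(s) ⇌ 2 Tl^+ + S^2-
Ksp = [Tl^+]^2[S^2-]
For each mole of Tl2S that dissolves: [Tl^+] = 2s, [S^2-] = s.
So Ksp = (2s)^2 × s = 4s^3
s^3 = 1.5 × 10^-21 / 4, so s = 7.21 × 10^-8 M
[S^2-] = s = 7.2 x 10^-8 M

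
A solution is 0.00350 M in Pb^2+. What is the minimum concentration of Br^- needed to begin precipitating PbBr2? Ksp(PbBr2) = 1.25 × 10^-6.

0.0189 M

PbBr2(s) <=> Pb^2+ + 2 Br^-
Ksp = [Pb^2+][Br^-]^2
Precipitation begins when Q = Ksp. With [Pb^2+] = 0.00350 M:
1.25 × 10^-6 = (0.00350) × [Br^-]^2
[Br^-] = (1.25 × 10^-6 / 3.50 × 10^-3)^(1/2) = 1.89 × 10^-2 M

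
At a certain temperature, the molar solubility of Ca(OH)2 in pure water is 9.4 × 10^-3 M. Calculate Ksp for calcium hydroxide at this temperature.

Ca(OH)2(s) <=> Ca^2+ + 2 OH^-
If s mol/L of Ca(OH)2 dissolves, [Ca^2+] = s and [OH^-] = 2s.
Ksp = [Ca^2+][OH^-]^2
Substituting: Ksp = s(2s)^2 = 4s^3
With s = 9.4 × 10^-3: Ksp = 3.3 × 10^-6

3.3 x 10^-6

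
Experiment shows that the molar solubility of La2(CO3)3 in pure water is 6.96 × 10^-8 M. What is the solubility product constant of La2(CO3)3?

Ksp ≈ 1.76 × 10^-34

La2(CO3)3(s) ⇌ 2 La^3+ + 3 CO3^2-
For each mole of La2(CO3)3 that dissolves: [La^3+] = 2s, [CO3^2-] = 3s.
Ksp = [La^3+]^2[CO3^2-]^3
Substituting: Ksp = (2s)^2(3s)^3 = 108s^5
Ksp = 108 × (6.96 × 10^-8)^5 = 1.76 x 10^-34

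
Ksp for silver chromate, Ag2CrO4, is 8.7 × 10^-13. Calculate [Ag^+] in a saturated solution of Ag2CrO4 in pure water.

Ag2CrO4(s) ⇌ 2 Ag^+ + CrO4^2-
Ksp = [Ag^+]^2[CrO4^2-]
For each mole of Ag2CrO4 that dissolves: [Ag^+] = 2s, [CrO4^2-] = s.
Substituting: Ksp = (2s)^2s = 4s^3
s = (8.7 × 10^-13 / 4)^(1/3) = 6.01 × 10^-5 M
[Ag^+] = 2s = 1.2 × 10^-4 M

1.2e-4 M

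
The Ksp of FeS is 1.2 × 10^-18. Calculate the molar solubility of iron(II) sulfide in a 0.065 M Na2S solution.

s ≈ 1.8 × 10^-17 M

FeS(s) <=> Fe^2+ + S^2-
Ksp = [Fe^2+][S^2-]
If s mol/L dissolves here, [Fe^2+] = s, [S^2-] = 0.065 + s ≈ 0.065 (since S^2- from Na2S dominates).
Ksp ≈ s × 0.065
s = 1.8 x 10^-17 M
Check: s = 1.8 x 10^-17 ≪ 0.065, so the approximation is valid.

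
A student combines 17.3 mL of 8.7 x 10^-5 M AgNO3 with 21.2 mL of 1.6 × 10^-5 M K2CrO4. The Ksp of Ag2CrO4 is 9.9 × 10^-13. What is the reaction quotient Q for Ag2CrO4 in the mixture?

Q = 1.3 × 10^-14

Total volume = 17.3 + 21.2 = 38.5 mL.
[Ag^+] = 8.7 x 10^-5 × (17.3/38.5) = 3.91 × 10^-5 M
[CrO4^2-] = 1.6 x 10^-5 × (21.2/38.5) = 8.81 × 10^-6 M
Ag2CrO4(s) ⇌ 2 Ag^+ + CrO4^2-, so Q = [Ag^+]^2[CrO4^2-]
Q = (3.91 × 10^-5)^2(8.81 × 10^-6) = 1.3 × 10^-14
Q < Ksp, so no precipitate of Ag2CrO4 forms.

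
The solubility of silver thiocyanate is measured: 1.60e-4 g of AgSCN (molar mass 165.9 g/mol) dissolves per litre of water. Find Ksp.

Molar solubility s = (1.60 × 10^-4 g/L) / (165.9 g/mol) = 9.644 x 10^-7 M.
AgSCN(s) <=> Ag^+(aq) + SCN^-(aq)
With molar solubility s: [Ag^+] = s, [SCN^-] = s.
Ksp = [Ag^+][SCN^-]
Ksp = s^2
Ksp = (9.644 × 10^-7)^2 = 9.30 × 10^-13

Ksp = 9.30e-13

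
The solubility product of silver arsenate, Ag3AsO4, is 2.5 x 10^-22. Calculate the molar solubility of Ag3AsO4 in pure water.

1.7 × 10^-6 M

Ag3AsO4(s) ⇌ 3 Ag^+(aq) + AsO4^3-(aq)
Ksp = [Ag^+]^3[AsO4^3-]
Let s = molar solubility. Then [Ag^+] = 3s and [AsO4^3-] = s.
So Ksp = (3s)^3 × s = 27s^4
s^4 = 2.5 x 10^-22 / 27, so s = 1.7 × 10^-6 M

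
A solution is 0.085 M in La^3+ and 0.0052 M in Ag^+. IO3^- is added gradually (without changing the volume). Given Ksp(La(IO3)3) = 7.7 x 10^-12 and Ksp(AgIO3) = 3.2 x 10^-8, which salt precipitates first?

Precipitation of each salt starts when its ion product equals its Ksp.
For La(IO3)3: 7.7 x 10^-12 = 0.085 × [IO3^-]^3  ⇒  [IO3^-] = 4.5 × 10^-4 M.
For AgIO3: 3.2 x 10^-8 = 0.0052 × [IO3^-]  ⇒  [IO3^-] = 6.2 x 10^-6 M.
The salt with the lower threshold [IO3^-] precipitates first: AgIO3.

AgIO3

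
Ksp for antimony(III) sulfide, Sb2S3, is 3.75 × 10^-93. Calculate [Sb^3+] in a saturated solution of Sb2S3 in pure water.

[Sb^3+] = 2.57 × 10^-19 M

Sb2S3(s) ⇌ 2 Sb^3+(aq) + 3 S^2-(aq)
Ksp = [Sb^3+]^2[S^2-]^3
If s mol/L of Sb2S3 dissolves, [Sb^3+] = 2s and [S^2-] = 3s.
Substituting: Ksp = (2s)^2(3s)^3 = 108s^5
s = (3.75 × 10^-93 / 108)^(1/5) = 1.283 × 10^-19 M
[Sb^3+] = 2s = 2.57 × 10^-19 M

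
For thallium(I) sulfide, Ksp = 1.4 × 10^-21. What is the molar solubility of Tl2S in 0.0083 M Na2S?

2.1 × 10^-10 M

Tl2S(s) ⇌ 2 Tl^+ + S^2-
Ksp = [Tl^+]^2[S^2-]
Let s be the molar solubility in this solution. [Tl^+] = 2s, [S^2-] = 0.0083 + s ≈ 0.0083 (Ksp is small, so little additional dissolves).
Ksp ≈ (2s)^2 × 0.0083
s = 2.1 × 10^-10 M
Check: s = 2.1 x 10^-10 ≪ 0.0083, so the approximation is valid.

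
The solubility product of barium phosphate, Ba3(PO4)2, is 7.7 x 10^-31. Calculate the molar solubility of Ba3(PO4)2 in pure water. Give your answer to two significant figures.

3.7e-7 M

Ba3(PO4)2(s) <=> 3 Ba^2+(aq) + 2 PO4^3-(aq)
Ksp = [Ba^2+]^3[PO4^3-]^2
If s mol/L of Ba3(PO4)2 dissolves, [Ba^2+] = 3s and [PO4^3-] = 2s.
So Ksp = (3s)^3 × (2s)^2 = 108s^5
s^5 = 7.7 x 10^-31 / 108, so s = 3.7 x 10^-7 M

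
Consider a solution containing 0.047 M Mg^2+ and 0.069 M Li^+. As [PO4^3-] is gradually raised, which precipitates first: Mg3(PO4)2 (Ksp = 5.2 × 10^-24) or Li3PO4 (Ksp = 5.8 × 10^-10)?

Each salt begins to precipitate when Q = Ksp, i.e. when [PO4^3-] reaches its threshold.
For Mg3(PO4)2: 5.2 × 10^-24 = (0.047)^3 × [PO4^3-]^2  ⇒  [PO4^3-] = 2.2 × 10^-10 M.
For Li3PO4: 5.8 × 10^-10 = (0.069)^3 × [PO4^3-]  ⇒  [PO4^3-] = 1.8 x 10^-6 M.
The salt with the lower threshold [PO4^3-] precipitates first: Mg3(PO4)2.

Mg3(PO4)2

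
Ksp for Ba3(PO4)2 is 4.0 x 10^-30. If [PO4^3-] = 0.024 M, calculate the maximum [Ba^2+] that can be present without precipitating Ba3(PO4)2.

Ba3(PO4)2(s) <=> 3 Ba^2+ + 2 PO4^3-
Ksp = [Ba^2+]^3[PO4^3-]^2
Precipitation begins when Q = Ksp. With [PO4^3-] = 0.024 M:
4.0 x 10^-30 = (0.024)^2 × [Ba^2+]^3
[Ba^2+] = (4.0 x 10^-30 / 5.76 × 10^-4)^(1/3) = 1.9 × 10^-9 M

[Ba^2+] ≈ 1.9 × 10^-9 M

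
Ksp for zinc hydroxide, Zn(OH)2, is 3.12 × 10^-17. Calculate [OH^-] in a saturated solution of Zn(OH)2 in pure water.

Zn(OH)2(s) ⇌ Zn^2+(aq) + 2 OH^-(aq)
Ksp = [Zn^2+][OH^-]^2
With molar solubility s: [Zn^2+] = s, [OH^-] = 2s.
So Ksp = s × (2s)^2 = 4s^3
s = (3.12 × 10^-17 / 4)^(1/3) = 1.983 x 10^-6 M
[OH^-] = 2s = 3.97 × 10^-6 M

[OH^-] = 3.97 x 10^-6 M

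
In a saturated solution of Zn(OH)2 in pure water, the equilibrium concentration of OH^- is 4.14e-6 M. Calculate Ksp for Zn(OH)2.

Zn(OH)2(s) ⇌ Zn^2+(aq) + 2 OH^-(aq)
Stoichiometry gives [Zn^2+] = (1/2)[OH^-] = 2.070 × 10^-6 M.
Ksp = [Zn^2+][OH^-]^2
Ksp = 2.070 x 10^-6 × (4.14 x 10^-6)^2 = 3.55 × 10^-17

Ksp ≈ 3.55 × 10^-17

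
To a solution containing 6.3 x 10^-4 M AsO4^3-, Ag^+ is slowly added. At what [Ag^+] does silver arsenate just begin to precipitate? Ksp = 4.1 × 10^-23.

[Ag^+] ≈ 4.0e-7 M

Ag3AsO4(s) <=> 3 Ag^+ + AsO4^3-
Ksp = [Ag^+]^3[AsO4^3-]
Precipitation begins when Q = Ksp. With [AsO4^3-] = 6.3 x 10^-4 M:
4.1 × 10^-23 = (6.3 x 10^-4) × [Ag^+]^3
[Ag^+] = (4.1 × 10^-23 / 6.3 x 10^-4)^(1/3) = 4.0 × 10^-7 M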